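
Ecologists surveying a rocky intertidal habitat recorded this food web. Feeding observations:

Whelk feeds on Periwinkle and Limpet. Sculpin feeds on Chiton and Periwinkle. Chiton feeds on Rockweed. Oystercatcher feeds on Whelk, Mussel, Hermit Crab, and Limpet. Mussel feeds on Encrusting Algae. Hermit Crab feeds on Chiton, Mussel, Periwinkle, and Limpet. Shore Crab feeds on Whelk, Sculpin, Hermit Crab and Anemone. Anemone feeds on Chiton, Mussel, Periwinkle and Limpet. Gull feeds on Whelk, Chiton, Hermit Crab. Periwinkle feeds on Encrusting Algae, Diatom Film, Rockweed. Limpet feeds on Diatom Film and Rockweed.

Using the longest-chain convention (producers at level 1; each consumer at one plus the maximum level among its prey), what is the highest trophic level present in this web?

Producers (level 1): Diatom Film, Rockweed, Encrusting Algae.
Diatom Film → Limpet → Whelk → Gull gives Gull level 4.
No species has a prey at level 4, so no species reaches level 5.

4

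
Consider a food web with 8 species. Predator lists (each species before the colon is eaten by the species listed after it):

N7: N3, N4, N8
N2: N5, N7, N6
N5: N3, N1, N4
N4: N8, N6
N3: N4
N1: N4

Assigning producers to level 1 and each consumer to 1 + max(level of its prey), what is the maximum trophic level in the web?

Producers (level 1): N2.
N2 → N5 → N3 → N4 → N8 gives N8 level 5.
No species has a prey at level 5, so no species reaches level 6.

5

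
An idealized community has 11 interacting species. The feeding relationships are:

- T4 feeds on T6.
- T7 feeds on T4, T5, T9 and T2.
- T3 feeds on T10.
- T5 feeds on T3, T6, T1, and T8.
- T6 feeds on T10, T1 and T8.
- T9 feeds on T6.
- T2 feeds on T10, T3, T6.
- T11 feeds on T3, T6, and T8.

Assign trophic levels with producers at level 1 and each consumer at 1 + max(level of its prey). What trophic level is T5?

T8 is a producer → level 1.
T6 eats T8 (level 1); other prey at levels: T10 1, T1 1 → level 2.
T5 eats T6 (level 2); other prey at levels: T8 1, T1 1, T3 2 → level 3.

Trophic level 3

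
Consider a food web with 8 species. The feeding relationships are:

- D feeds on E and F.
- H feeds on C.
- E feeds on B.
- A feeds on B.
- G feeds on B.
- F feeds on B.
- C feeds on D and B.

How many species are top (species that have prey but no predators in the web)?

Top species (has prey, but nothing eats it): G, A, H.
Count: 3.

3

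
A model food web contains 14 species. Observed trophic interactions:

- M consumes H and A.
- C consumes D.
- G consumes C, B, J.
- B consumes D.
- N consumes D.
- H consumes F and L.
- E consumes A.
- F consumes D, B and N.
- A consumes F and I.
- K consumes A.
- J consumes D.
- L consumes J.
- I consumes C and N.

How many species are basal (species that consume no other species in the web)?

1

Basal species (no prey listed): D.
Count: 1.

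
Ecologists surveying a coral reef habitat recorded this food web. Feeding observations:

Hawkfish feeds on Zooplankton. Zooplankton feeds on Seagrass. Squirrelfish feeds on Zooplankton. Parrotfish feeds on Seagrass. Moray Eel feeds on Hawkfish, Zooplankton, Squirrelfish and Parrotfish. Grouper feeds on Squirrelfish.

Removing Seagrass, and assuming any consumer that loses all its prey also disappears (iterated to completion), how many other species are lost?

Remove Seagrass.
Round 1: Parrotfish (all prey gone), Zooplankton (all prey gone) → extinct.
Round 2: Hawkfish (all prey gone), Squirrelfish (all prey gone) → extinct.
Round 3: Grouper (all prey gone), Moray Eel (all prey gone) → extinct.
No further losses. Total secondary extinctions: 6.

6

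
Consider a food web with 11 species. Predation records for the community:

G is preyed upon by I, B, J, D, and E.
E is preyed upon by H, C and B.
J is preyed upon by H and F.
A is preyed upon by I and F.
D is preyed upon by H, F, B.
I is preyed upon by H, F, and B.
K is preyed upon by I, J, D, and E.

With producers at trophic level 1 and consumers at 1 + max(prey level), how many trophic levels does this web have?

Producers (level 1): A, G, K.
G → E → B gives B level 3.
No species has a prey at level 3, so no species reaches level 4.

3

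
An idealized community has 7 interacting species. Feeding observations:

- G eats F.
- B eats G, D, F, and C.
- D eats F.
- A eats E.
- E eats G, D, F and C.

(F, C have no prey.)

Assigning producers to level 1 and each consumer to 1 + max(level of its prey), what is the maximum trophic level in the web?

4

Producers (level 1): F, C.
F → D → E → A gives A level 4.
No species has a prey at level 4, so no species reaches level 5.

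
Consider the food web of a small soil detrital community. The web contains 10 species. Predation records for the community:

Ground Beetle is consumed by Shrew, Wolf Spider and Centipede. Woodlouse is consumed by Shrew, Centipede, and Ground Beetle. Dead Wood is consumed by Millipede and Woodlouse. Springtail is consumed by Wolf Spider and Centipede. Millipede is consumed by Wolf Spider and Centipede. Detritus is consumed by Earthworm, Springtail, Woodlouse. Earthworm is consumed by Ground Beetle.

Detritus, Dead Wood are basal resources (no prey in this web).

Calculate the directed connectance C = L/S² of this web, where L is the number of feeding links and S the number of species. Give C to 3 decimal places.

The web has S = 10 species and L = 16 feeding links.
C = L / S² = 16 / 100 = 0.1600 ≈ 0.160.

C = 0.160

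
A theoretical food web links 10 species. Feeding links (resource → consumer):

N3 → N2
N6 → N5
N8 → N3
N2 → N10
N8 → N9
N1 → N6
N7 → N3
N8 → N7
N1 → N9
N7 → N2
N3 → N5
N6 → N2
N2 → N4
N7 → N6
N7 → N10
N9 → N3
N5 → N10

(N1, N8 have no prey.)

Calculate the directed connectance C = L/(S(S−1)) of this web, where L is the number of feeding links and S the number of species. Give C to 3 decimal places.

The web has S = 10 species and L = 17 feeding links.
C = L / (S(S−1)) = 17 / 90 = 0.1889 ≈ 0.189.

C = 0.189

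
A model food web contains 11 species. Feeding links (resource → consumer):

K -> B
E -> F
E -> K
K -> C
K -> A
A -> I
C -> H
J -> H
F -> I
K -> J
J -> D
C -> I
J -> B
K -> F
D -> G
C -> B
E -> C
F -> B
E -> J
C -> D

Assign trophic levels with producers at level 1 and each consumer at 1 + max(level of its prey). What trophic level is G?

E is a producer → level 1.
K eats E → level 2.
J eats K (level 2); other prey at levels: E 1 → level 3.
D eats J (level 3); other prey at levels: C 3 → level 4.
G eats D → level 5.

Trophic level 5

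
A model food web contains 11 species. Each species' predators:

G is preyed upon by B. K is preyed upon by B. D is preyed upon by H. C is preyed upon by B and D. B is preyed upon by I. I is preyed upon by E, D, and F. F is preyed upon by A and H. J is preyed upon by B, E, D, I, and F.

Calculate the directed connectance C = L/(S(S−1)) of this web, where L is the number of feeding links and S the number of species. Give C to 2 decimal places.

C = 0.15

The web has S = 11 species and L = 16 feeding links.
C = L / (S(S−1)) = 16 / 110 = 0.1455 ≈ 0.15.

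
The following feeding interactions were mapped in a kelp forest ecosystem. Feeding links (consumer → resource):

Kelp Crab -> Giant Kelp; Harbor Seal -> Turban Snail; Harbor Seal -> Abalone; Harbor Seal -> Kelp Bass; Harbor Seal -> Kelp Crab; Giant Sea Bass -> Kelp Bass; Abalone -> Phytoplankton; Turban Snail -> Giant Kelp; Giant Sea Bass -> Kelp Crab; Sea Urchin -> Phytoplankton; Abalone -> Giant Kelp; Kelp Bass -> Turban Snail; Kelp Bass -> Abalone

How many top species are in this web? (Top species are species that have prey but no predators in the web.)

3

Top species (has prey, but nothing eats it): Sea Urchin, Harbor Seal, Giant Sea Bass.
Count: 3.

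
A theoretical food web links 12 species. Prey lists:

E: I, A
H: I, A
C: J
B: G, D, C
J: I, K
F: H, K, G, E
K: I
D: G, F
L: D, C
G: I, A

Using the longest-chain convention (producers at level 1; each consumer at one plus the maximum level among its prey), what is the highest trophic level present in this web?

Producers (level 1): I, A.
I → H → F → D → B gives B level 5.
No species has a prey at level 5, so no species reaches level 6.

5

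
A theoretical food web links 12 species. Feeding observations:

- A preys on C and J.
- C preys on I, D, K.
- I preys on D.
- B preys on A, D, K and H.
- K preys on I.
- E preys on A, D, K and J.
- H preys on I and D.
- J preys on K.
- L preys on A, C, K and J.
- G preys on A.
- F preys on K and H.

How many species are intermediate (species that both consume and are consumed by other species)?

6

Intermediate species (has both prey and predators): I, K, H, J, C, A.
Count: 6.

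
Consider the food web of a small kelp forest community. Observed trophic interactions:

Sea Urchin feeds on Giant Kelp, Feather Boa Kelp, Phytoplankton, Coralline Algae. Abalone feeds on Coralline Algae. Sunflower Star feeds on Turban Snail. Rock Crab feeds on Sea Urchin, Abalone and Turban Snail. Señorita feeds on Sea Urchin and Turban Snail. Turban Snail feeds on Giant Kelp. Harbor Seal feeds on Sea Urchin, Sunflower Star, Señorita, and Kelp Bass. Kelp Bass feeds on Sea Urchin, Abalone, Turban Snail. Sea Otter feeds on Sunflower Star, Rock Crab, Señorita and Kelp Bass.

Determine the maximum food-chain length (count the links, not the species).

One longest chain: Coralline Algae → Abalone → Kelp Bass → Harbor Seal.
It has 4 species and 3 links.

3 links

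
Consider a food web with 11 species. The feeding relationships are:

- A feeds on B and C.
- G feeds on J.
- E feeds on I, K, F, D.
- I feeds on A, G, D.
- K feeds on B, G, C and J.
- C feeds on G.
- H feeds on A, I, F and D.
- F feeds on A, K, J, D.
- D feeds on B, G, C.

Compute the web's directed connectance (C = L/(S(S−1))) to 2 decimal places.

The web has S = 11 species and L = 26 feeding links.
C = L / (S(S−1)) = 26 / 110 = 0.2364 ≈ 0.24.

C = 0.24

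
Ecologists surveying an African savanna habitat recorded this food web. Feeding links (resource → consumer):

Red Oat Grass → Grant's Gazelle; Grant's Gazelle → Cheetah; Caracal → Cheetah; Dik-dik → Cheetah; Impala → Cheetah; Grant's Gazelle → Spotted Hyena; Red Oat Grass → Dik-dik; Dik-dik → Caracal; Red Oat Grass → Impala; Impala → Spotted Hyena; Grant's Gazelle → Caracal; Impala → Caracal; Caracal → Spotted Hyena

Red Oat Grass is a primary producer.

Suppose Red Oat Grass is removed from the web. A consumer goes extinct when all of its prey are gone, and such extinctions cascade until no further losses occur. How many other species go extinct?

Remove Red Oat Grass.
Round 1: Impala (all prey gone), Dik-dik (all prey gone), Grant's Gazelle (all prey gone) → extinct.
Round 2: Caracal (all prey gone) → extinct.
Round 3: Spotted Hyena (all prey gone), Cheetah (all prey gone) → extinct.
No further losses. Total secondary extinctions: 6.

6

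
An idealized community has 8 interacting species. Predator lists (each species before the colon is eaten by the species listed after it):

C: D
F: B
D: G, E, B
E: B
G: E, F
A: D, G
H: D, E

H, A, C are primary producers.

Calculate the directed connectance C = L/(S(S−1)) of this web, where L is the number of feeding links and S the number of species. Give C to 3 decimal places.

The web has S = 8 species and L = 12 feeding links.
C = L / (S(S−1)) = 12 / 56 = 0.2143 ≈ 0.214.

C = 0.214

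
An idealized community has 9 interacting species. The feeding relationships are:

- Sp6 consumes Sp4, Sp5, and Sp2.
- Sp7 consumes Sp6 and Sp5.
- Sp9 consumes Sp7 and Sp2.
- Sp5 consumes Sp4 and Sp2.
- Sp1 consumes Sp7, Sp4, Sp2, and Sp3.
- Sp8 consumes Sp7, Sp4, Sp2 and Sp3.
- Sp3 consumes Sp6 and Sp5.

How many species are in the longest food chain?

One longest chain: Sp4 → Sp5 → Sp6 → Sp7 → Sp8.
It has 5 species and 4 links.

5 species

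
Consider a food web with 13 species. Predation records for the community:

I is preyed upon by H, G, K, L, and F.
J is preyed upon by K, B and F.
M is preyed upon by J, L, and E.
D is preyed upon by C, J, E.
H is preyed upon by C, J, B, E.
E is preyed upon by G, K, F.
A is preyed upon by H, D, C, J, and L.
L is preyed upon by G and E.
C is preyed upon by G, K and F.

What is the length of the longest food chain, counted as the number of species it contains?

One longest chain: A → D → J → K.
It has 4 species and 3 links.

4 species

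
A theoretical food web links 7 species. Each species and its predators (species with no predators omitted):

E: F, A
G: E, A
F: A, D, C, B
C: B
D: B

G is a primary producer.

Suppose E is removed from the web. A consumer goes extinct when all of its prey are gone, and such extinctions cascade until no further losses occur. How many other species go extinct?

4

Remove E.
Round 1: F (all prey gone) → extinct.
Round 2: D (all prey gone), C (all prey gone) → extinct.
Round 3: B (all prey gone) → extinct.
No further losses. Total secondary extinctions: 4.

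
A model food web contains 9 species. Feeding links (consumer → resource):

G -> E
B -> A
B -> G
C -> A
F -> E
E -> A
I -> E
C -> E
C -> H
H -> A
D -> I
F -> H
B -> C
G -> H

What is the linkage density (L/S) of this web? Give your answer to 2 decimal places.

L/S = 1.56

There are L = 14 links among S = 9 species.
L/S = 14/9 = 1.5556 ≈ 1.56.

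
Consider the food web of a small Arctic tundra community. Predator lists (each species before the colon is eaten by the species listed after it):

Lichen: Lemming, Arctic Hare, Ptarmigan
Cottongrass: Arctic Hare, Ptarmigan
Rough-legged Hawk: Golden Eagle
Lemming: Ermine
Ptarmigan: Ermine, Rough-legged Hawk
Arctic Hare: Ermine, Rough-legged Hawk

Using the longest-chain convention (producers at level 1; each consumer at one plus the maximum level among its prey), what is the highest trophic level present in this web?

4

Producers (level 1): Cottongrass, Lichen.
Cottongrass → Arctic Hare → Rough-legged Hawk → Golden Eagle gives Golden Eagle level 4.
No species has a prey at level 4, so no species reaches level 5.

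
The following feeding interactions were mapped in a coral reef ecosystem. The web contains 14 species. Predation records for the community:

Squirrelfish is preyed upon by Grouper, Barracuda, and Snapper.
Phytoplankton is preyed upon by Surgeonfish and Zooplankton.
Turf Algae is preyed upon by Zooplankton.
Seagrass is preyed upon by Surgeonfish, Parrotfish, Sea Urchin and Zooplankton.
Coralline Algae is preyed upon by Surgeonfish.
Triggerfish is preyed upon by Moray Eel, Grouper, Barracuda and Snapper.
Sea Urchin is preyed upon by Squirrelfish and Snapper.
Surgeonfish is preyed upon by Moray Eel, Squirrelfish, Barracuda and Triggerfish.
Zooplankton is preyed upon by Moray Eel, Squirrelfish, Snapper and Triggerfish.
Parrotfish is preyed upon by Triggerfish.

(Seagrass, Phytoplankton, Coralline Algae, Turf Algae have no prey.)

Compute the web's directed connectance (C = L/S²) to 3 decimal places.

The web has S = 14 species and L = 26 feeding links.
C = L / S² = 26 / 196 = 0.1327 ≈ 0.133.

C = 0.133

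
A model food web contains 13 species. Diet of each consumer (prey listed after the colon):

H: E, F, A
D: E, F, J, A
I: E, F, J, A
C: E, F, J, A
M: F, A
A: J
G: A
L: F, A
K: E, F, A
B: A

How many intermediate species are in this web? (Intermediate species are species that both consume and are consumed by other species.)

1

Intermediate species (has both prey and predators): A.
Count: 1.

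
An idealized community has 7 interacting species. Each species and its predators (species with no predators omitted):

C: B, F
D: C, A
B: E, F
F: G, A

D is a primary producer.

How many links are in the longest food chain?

4 links

One longest chain: D → C → B → F → G.
It has 5 species and 4 links.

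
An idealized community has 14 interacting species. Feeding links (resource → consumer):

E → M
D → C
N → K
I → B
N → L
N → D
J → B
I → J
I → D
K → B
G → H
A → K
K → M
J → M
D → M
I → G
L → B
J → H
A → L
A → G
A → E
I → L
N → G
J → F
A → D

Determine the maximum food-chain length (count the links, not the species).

2 links

One longest chain: I → J → B.
It has 3 species and 2 links.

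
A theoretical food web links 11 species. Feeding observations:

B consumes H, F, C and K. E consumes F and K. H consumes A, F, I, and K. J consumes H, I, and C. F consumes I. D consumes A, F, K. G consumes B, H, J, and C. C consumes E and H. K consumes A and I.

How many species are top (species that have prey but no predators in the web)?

Top species (has prey, but nothing eats it): D, G.
Count: 2.

2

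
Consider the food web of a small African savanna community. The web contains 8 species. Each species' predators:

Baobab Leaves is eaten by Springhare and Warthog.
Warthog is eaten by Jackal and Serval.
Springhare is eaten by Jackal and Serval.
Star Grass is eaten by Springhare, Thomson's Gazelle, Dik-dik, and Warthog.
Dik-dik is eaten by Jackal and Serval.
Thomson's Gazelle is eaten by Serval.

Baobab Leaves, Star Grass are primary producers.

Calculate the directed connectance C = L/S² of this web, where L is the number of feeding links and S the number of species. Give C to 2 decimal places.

C = 0.20

The web has S = 8 species and L = 13 feeding links.
C = L / S² = 13 / 64 = 0.2031 ≈ 0.20.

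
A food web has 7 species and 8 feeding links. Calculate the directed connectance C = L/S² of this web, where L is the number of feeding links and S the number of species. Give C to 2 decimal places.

The web has S = 7 species and L = 8 feeding links.
C = L / S² = 8 / 49 = 0.1633 ≈ 0.16.

C = 0.16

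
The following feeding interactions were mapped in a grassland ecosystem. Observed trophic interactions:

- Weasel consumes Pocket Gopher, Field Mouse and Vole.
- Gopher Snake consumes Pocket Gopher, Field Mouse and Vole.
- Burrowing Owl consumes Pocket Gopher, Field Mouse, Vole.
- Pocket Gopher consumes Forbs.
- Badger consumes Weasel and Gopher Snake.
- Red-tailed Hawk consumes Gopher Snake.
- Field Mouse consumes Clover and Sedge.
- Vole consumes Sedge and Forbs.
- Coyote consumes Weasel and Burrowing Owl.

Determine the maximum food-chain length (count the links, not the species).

One longest chain: Forbs → Pocket Gopher → Weasel → Badger.
It has 4 species and 3 links.

3 links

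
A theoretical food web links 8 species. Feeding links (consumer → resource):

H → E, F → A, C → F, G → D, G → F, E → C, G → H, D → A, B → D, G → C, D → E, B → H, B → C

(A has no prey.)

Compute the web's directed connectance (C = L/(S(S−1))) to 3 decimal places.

C = 0.232

The web has S = 8 species and L = 13 feeding links.
C = L / (S(S−1)) = 13 / 56 = 0.2321 ≈ 0.232.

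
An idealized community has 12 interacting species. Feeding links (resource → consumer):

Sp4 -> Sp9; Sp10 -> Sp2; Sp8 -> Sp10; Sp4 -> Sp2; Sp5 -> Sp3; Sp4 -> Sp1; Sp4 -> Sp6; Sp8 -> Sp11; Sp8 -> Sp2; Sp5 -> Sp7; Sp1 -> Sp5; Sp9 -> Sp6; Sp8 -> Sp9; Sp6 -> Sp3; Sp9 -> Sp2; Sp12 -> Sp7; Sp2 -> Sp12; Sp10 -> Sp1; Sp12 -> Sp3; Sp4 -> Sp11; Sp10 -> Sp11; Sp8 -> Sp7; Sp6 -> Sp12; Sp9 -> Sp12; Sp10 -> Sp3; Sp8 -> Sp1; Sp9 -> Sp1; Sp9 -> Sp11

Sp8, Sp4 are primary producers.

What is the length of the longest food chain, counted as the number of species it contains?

One longest chain: Sp8 → Sp9 → Sp1 → Sp5 → Sp7.
It has 5 species and 4 links.

5 species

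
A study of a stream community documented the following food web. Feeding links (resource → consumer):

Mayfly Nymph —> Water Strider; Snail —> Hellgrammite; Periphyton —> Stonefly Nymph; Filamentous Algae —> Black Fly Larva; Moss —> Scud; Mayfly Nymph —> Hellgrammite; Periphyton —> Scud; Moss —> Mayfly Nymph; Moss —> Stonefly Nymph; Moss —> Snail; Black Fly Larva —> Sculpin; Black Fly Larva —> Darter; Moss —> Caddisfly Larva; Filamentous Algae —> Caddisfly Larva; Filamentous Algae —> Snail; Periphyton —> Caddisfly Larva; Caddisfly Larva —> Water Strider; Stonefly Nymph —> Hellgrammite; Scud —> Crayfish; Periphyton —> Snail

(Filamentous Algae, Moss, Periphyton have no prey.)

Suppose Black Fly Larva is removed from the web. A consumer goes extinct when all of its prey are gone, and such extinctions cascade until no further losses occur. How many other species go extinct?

Remove Black Fly Larva.
Round 1: Darter (all prey gone), Sculpin (all prey gone) → extinct.
No further losses. Total secondary extinctions: 2.

2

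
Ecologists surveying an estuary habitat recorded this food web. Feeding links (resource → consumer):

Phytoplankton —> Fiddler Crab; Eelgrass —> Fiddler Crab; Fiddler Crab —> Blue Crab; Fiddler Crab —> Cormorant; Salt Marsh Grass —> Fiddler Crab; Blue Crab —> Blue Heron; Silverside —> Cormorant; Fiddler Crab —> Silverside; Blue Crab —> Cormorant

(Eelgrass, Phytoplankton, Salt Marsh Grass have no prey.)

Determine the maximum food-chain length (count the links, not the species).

One longest chain: Eelgrass → Fiddler Crab → Blue Crab → Blue Heron.
It has 4 species and 3 links.

3 links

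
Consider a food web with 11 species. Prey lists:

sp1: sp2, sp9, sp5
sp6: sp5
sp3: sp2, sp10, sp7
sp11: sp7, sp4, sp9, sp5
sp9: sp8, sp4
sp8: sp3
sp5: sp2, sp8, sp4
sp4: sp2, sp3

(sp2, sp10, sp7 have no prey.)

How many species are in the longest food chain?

5 species

One longest chain: sp2 → sp3 → sp8 → sp5 → sp6.
It has 5 species and 4 links.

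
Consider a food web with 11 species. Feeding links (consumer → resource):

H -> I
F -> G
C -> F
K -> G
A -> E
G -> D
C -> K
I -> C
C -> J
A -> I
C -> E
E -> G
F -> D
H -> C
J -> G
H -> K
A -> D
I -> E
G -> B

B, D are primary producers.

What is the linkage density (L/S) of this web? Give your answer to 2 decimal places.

There are L = 19 links among S = 11 species.
L/S = 19/11 = 1.7273 ≈ 1.73.

L/S = 1.73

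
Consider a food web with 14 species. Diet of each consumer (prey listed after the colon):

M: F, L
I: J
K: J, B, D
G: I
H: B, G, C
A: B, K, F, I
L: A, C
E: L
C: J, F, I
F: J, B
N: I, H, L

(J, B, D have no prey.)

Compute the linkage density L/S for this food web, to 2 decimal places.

L/S = 1.79

There are L = 25 links among S = 14 species.
L/S = 25/14 = 1.7857 ≈ 1.79.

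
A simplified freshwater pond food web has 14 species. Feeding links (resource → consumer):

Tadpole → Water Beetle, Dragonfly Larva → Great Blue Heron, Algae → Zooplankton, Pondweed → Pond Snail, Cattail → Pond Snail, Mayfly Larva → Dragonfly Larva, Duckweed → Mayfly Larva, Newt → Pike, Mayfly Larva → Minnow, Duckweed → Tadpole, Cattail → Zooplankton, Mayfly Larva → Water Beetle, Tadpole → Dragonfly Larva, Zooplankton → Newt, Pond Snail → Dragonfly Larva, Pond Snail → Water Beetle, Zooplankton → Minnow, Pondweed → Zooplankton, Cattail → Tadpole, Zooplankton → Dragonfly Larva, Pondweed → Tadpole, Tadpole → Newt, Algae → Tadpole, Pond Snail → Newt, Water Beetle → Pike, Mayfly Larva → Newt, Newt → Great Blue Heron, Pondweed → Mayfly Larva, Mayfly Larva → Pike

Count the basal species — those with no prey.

Basal species (no prey listed): Duckweed, Cattail, Pondweed, Algae.
Count: 4.

4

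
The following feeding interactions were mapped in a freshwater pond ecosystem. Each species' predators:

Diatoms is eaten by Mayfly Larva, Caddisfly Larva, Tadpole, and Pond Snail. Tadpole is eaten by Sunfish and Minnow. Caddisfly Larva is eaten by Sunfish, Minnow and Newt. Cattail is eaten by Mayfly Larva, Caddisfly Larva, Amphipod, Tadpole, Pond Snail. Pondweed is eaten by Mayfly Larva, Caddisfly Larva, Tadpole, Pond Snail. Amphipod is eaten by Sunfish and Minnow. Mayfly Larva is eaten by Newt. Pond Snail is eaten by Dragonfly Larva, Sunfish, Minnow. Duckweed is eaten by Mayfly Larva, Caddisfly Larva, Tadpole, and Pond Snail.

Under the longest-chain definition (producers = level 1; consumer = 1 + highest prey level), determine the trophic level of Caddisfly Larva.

Cattail is a producer → level 1.
Caddisfly Larva eats Cattail (level 1); other prey at levels: Duckweed 1, Pondweed 1, Diatoms 1 → level 2.

Trophic level 2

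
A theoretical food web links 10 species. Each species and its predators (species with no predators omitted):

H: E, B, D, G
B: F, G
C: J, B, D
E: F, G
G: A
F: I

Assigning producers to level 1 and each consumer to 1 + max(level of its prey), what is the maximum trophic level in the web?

Producers (level 1): C, H.
H → E → F → I gives I level 4.
No species has a prey at level 4, so no species reaches level 5.

4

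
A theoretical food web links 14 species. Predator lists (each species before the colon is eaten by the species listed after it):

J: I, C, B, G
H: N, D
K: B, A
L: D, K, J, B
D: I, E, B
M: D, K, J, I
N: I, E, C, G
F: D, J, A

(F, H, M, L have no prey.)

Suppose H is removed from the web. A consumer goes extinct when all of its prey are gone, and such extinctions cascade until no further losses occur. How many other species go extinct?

Remove H.
Round 1: N (all prey gone) → extinct.
No further losses. Total secondary extinctions: 1.

1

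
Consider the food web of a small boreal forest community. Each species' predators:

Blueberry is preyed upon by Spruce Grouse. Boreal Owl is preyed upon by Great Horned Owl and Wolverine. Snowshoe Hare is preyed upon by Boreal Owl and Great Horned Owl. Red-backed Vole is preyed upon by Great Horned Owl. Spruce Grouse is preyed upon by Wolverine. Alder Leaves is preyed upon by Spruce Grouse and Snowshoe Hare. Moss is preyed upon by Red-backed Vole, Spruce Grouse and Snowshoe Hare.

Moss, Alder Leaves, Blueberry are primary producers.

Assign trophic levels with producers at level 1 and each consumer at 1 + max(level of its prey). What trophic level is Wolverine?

Trophic level 4

Moss is a producer → level 1.
Snowshoe Hare eats Moss (level 1); other prey at levels: Alder Leaves 1 → level 2.
Boreal Owl eats Snowshoe Hare → level 3.
Wolverine eats Boreal Owl (level 3); other prey at levels: Spruce Grouse 2 → level 4.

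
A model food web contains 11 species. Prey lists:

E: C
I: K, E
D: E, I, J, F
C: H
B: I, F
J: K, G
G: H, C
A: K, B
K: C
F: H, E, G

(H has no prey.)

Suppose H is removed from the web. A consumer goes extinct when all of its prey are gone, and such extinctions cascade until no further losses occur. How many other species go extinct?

Remove H.
Round 1: C (all prey gone) → extinct.
Round 2: K (all prey gone), E (all prey gone), G (all prey gone) → extinct.
Round 3: I (all prey gone), J (all prey gone), F (all prey gone) → extinct.
Round 4: B (all prey gone), D (all prey gone) → extinct.
Round 5: A (all prey gone) → extinct.
No further losses. Total secondary extinctions: 10.

10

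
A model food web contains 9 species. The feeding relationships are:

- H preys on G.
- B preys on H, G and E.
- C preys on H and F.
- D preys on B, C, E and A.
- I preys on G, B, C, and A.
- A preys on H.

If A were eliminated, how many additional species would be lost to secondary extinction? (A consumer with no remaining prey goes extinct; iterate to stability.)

Remove A.
Every predator of it retains at least one other prey: D still has E, C, B; I still has G, C, B.
No consumer loses all prey, so no secondary extinctions occur.

0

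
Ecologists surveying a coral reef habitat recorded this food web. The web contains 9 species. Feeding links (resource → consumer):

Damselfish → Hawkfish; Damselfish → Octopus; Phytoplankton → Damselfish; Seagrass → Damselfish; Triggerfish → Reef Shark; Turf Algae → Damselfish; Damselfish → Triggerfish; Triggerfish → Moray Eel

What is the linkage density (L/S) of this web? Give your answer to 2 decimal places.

There are L = 8 links among S = 9 species.
L/S = 8/9 = 0.8889 ≈ 0.89.

L/S = 0.89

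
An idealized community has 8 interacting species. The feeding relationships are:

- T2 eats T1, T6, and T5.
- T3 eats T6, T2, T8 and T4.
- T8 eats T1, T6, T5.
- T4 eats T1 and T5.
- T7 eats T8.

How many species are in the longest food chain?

One longest chain: T1 → T4 → T3.
It has 3 species and 2 links.

3 species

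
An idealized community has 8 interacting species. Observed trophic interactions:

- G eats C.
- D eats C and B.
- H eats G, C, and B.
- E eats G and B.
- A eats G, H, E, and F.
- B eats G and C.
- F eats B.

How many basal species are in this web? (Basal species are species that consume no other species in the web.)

Basal species (no prey listed): C.
Count: 1.

1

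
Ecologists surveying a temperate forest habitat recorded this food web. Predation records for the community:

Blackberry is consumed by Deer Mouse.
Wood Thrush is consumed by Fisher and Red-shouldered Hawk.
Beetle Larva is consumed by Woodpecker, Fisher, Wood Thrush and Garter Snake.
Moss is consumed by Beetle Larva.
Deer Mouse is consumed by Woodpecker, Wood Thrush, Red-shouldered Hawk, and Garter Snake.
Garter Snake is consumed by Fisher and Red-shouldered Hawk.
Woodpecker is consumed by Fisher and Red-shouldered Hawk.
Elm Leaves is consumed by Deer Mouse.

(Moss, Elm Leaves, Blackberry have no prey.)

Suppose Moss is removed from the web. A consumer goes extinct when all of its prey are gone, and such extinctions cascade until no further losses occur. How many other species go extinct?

1

Remove Moss.
Round 1: Beetle Larva (all prey gone) → extinct.
No further losses. Total secondary extinctions: 1.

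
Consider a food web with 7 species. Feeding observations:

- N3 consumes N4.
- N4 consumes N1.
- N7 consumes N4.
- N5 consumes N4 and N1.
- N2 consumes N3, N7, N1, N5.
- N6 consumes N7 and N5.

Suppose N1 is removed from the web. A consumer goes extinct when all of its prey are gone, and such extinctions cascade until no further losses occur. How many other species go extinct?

6

Remove N1.
Round 1: N4 (all prey gone) → extinct.
Round 2: N5 (all prey gone), N7 (all prey gone), N3 (all prey gone) → extinct.
Round 3: N6 (all prey gone), N2 (all prey gone) → extinct.
No further losses. Total secondary extinctions: 6.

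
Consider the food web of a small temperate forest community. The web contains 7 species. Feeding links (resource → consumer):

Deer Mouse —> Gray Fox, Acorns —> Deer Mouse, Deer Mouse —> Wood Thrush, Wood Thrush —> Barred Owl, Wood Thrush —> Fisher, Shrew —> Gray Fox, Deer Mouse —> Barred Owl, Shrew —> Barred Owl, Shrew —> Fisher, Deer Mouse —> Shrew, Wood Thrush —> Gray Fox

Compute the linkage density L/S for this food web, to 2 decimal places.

There are L = 11 links among S = 7 species.
L/S = 11/7 = 1.5714 ≈ 1.57.

L/S = 1.57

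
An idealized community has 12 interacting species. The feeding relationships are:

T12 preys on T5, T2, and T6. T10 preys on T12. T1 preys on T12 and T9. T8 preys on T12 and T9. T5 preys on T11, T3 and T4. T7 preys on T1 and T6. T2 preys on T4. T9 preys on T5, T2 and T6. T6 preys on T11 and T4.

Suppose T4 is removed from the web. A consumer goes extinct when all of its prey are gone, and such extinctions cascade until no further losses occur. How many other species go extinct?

1

Remove T4.
Round 1: T2 (all prey gone) → extinct.
No further losses. Total secondary extinctions: 1.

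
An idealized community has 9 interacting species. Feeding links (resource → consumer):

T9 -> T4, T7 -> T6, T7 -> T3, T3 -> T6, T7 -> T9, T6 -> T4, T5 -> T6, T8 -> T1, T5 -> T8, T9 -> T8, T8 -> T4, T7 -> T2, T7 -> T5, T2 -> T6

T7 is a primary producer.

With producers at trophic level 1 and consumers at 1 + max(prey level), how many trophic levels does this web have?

Producers (level 1): T7.
T7 → T9 → T8 → T4 gives T4 level 4.
No species has a prey at level 4, so no species reaches level 5.

4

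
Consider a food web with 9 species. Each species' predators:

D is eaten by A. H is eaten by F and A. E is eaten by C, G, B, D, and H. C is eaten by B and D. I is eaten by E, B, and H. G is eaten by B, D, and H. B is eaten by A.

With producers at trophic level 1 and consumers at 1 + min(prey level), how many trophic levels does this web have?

3

Producers (level 1): I.
Following each consumer down to its lowest-level prey: I → E → C (levels 1 through 3).
All prey of C (E 2) are at level 2 or above, so C is at level 1 + 2 = 3.
Every consumer has at least one prey at level 2 or below, so none exceeds level 3.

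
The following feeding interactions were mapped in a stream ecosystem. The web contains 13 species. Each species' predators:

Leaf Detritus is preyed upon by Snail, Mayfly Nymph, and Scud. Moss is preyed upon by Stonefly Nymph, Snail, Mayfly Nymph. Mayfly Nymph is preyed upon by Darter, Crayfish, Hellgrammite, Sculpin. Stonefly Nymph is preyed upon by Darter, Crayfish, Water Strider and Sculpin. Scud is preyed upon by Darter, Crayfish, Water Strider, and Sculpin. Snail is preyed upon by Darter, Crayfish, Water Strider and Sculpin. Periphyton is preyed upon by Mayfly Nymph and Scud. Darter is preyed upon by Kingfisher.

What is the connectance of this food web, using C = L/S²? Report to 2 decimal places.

C = 0.15

The web has S = 13 species and L = 25 feeding links.
C = L / S² = 25 / 169 = 0.1479 ≈ 0.15.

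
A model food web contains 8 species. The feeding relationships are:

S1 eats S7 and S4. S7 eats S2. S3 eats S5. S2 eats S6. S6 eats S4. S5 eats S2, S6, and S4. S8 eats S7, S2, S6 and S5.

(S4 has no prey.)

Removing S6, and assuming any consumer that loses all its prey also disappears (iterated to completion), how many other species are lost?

Remove S6.
Round 1: S2 (all prey gone) → extinct.
Round 2: S7 (all prey gone) → extinct.
No further losses. Total secondary extinctions: 2.

2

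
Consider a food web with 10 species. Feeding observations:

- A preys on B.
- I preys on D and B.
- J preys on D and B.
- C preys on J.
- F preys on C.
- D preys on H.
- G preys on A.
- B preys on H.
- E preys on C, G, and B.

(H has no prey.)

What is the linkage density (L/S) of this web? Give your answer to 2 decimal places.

There are L = 13 links among S = 10 species.
L/S = 13/10 = 1.3000 ≈ 1.30.

L/S = 1.30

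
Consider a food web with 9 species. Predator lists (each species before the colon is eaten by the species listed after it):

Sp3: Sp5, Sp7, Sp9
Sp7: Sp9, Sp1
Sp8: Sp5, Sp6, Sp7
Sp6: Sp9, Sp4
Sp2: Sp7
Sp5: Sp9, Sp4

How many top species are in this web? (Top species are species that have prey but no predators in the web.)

Top species (has prey, but nothing eats it): Sp9, Sp1, Sp4.
Count: 3.

3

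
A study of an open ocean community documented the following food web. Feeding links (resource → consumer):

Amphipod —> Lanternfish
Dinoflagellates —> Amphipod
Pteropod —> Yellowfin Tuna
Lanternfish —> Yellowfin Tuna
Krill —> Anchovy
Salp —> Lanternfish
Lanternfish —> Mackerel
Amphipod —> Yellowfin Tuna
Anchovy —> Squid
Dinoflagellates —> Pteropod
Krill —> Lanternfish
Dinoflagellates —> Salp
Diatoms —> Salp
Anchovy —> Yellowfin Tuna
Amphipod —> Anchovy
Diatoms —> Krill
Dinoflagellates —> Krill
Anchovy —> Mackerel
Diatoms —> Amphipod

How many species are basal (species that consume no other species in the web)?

Basal species (no prey listed): Diatoms, Dinoflagellates.
Count: 2.

2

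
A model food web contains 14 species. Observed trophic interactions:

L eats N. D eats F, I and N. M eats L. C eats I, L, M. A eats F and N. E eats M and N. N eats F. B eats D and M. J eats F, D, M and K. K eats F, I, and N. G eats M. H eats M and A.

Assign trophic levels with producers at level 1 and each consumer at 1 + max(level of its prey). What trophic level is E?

F is a producer → level 1.
N eats F → level 2.
L eats N → level 3.
M eats L → level 4.
E eats M (level 4); other prey at levels: N 2 → level 5.

Trophic level 5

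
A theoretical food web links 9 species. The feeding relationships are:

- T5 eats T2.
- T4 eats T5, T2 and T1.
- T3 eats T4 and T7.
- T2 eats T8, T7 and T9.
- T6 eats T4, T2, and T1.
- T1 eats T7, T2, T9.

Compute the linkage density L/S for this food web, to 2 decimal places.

There are L = 15 links among S = 9 species.
L/S = 15/9 = 1.6667 ≈ 1.67.

L/S = 1.67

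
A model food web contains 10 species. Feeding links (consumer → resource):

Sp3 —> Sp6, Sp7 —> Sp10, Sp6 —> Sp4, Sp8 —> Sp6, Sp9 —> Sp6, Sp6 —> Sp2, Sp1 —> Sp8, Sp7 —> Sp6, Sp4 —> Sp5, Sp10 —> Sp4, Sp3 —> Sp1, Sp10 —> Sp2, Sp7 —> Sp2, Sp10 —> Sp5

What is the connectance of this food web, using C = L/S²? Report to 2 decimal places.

The web has S = 10 species and L = 14 feeding links.
C = L / S² = 14 / 100 = 0.1400 ≈ 0.14.

C = 0.14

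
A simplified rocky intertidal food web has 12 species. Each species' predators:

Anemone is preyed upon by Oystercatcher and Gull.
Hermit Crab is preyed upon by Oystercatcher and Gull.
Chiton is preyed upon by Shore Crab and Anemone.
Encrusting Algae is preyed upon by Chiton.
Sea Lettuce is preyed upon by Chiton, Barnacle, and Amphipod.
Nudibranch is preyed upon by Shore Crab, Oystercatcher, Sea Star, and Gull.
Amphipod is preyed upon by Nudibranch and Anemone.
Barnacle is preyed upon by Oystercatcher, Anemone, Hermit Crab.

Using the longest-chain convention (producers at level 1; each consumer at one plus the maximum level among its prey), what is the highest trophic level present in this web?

4

Producers (level 1): Encrusting Algae, Sea Lettuce.
Sea Lettuce → Barnacle → Anemone → Oystercatcher gives Oystercatcher level 4.
No species has a prey at level 4, so no species reaches level 5.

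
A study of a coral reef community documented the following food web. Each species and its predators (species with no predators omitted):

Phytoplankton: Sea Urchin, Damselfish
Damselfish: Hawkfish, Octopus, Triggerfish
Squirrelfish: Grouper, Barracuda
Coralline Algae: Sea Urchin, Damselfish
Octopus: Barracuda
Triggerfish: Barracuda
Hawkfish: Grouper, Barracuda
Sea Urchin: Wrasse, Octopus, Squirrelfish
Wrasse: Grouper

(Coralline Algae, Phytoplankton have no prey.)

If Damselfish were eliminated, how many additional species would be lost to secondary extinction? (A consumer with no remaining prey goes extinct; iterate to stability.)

Remove Damselfish.
Round 1: Hawkfish (all prey gone), Triggerfish (all prey gone) → extinct.
No further losses. Total secondary extinctions: 2.

2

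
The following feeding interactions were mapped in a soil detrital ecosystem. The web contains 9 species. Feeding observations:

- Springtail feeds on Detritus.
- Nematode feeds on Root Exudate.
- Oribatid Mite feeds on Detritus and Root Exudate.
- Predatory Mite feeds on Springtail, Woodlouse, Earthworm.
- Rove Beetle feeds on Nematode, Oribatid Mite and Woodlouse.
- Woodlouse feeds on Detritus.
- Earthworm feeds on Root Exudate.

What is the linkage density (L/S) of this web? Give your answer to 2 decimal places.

L/S = 1.33

There are L = 12 links among S = 9 species.
L/S = 12/9 = 1.3333 ≈ 1.33.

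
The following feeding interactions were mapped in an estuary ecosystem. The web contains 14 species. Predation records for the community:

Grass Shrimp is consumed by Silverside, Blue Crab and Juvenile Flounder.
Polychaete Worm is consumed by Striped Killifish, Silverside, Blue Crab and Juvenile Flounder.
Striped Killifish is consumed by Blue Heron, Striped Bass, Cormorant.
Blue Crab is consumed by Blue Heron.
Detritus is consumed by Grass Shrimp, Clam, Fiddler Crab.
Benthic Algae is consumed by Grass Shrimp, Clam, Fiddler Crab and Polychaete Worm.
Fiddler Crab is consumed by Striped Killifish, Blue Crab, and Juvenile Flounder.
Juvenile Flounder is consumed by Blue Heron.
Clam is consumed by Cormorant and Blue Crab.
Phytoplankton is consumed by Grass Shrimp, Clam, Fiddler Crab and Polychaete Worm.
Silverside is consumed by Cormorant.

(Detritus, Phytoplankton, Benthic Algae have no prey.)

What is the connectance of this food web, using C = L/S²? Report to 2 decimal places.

C = 0.15

The web has S = 14 species and L = 29 feeding links.
C = L / S² = 29 / 196 = 0.1480 ≈ 0.15.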